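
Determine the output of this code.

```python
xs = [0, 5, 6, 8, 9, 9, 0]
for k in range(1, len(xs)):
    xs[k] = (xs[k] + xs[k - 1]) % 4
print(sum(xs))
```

9

k=1: xs[1] = (5+0)%4 = 1 → [0, 1, 6, 8, 9, 9, 0]
k=2: xs[2] = (6+1)%4 = 3 → [0, 1, 3, 8, 9, 9, 0]
k=3: xs[3] = (8+3)%4 = 3 → [0, 1, 3, 3, 9, 9, 0]
k=4: xs[4] = (9+3)%4 = 0 → [0, 1, 3, 3, 0, 9, 0]
k=5: xs[5] = (9+0)%4 = 1 → [0, 1, 3, 3, 0, 1, 0]
k=6: xs[6] = (0+1)%4 = 1 → [0, 1, 3, 3, 0, 1, 1]
sum = 9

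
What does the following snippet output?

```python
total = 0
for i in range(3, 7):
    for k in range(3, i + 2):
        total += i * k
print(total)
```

i=3,k=3: total = 0+9 = 9
i=3,k=4: total = 9+12 = 21
i=4,k=3: total = 21+12 = 33
i=4,k=4: total = 33+16 = 49
i=4,k=5: total = 49+20 = 69
i=5,k=3: total = 69+15 = 84
i=5,k=4: total = 84+20 = 104
i=5,k=5: total = 104+25 = 129
i=5,k=6: total = 129+30 = 159
i=6,k=3: total = 159+18 = 177
i=6,k=4: total = 177+24 = 201
i=6,k=5: total = 201+30 = 231
i=6,k=6: total = 231+36 = 267
i=6,k=7: total = 267+42 = 309

309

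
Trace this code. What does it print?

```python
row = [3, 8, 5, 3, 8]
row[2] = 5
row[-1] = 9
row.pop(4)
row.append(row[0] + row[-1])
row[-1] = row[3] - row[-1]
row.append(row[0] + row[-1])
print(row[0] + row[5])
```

row[2] = 5 → [3, 8, 5, 3, 8]
row[-1] = 9 → [3, 8, 5, 3, 9]
pop(4) removes 9 → [3, 8, 5, 3]
append row[0]+row[-1] = 3+3 = 6 → [3, 8, 5, 3, 6]
row[-1] = row[3]-row[-1] = 3-6 = -3 → [3, 8, 5, 3, -3]
append row[0]+row[-1] = 3+(-3) = 0 → [3, 8, 5, 3, -3, 0]
row[0]+row[5] = 3+0 = 3

3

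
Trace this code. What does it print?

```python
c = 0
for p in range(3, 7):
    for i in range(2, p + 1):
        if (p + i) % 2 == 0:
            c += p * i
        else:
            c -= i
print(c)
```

126

p=3,i=2: odd sum, c = 0-2 = -2
p=3,i=3: even sum, c = (-2)+9 = 7
p=4,i=2: even sum, c = 7+8 = 15
p=4,i=3: odd sum, c = 15-3 = 12
p=4,i=4: even sum, c = 12+16 = 28
p=5,i=2: odd sum, c = 28-2 = 26
p=5,i=3: even sum, c = 26+15 = 41
p=5,i=4: odd sum, c = 41-4 = 37
p=5,i=5: even sum, c = 37+25 = 62
p=6,i=2: even sum, c = 62+12 = 74
p=6,i=3: odd sum, c = 74-3 = 71
p=6,i=4: even sum, c = 71+24 = 95
p=6,i=5: odd sum, c = 95-5 = 90
p=6,i=6: even sum, c = 90+36 = 126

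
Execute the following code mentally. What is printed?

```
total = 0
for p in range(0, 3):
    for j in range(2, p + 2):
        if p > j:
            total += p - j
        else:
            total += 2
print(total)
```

6

p=1,j=2: not 1>2, total = 0+2 = 2
p=2,j=2: not 2>2, total = 2+2 = 4
p=2,j=3: not 2>3, total = 4+2 = 6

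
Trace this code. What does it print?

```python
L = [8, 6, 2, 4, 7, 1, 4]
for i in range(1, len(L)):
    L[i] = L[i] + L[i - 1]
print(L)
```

[8, 14, 16, 20, 27, 28, 32]

i=1: L[1] = 6+8 = 14 → [8, 14, 2, 4, 7, 1, 4]
i=2: L[2] = 2+14 = 16 → [8, 14, 16, 4, 7, 1, 4]
i=3: L[3] = 4+16 = 20 → [8, 14, 16, 20, 7, 1, 4]
i=4: L[4] = 7+20 = 27 → [8, 14, 16, 20, 27, 1, 4]
i=5: L[5] = 1+27 = 28 → [8, 14, 16, 20, 27, 28, 4]
i=6: L[6] = 4+28 = 32 → [8, 14, 16, 20, 27, 28, 32]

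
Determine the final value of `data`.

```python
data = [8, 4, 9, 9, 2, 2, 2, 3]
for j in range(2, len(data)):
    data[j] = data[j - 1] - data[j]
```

j=2: data[2] = 4-9 = -5 → [8, 4, -5, 9, 2, 2, 2, 3]
j=3: data[3] = (-5)-9 = -14 → [8, 4, -5, -14, 2, 2, 2, 3]
j=4: data[4] = (-14)-2 = -16 → [8, 4, -5, -14, -16, 2, 2, 3]
j=5: data[5] = (-16)-2 = -18 → [8, 4, -5, -14, -16, -18, 2, 3]
j=6: data[6] = (-18)-2 = -20 → [8, 4, -5, -14, -16, -18, -20, 3]
j=7: data[7] = (-20)-3 = -23 → [8, 4, -5, -14, -16, -18, -20, -23]

[8, 4, -5, -14, -16, -18, -20, -23]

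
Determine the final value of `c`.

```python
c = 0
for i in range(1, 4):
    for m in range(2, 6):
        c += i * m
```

i=1,m=2: c = 0+2 = 2
i=1,m=3: c = 2+3 = 5
i=1,m=4: c = 5+4 = 9
i=1,m=5: c = 9+5 = 14
i=2,m=2: c = 14+4 = 18
i=2,m=3: c = 18+6 = 24
i=2,m=4: c = 24+8 = 32
i=2,m=5: c = 32+10 = 42
i=3,m=2: c = 42+6 = 48
i=3,m=3: c = 48+9 = 57
i=3,m=4: c = 57+12 = 69
i=3,m=5: c = 69+15 = 84

84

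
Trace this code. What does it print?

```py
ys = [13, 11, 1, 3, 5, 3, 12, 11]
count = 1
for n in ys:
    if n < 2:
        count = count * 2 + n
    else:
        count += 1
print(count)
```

12

n=13: not <2, count = 1+1 = 2
n=11: not <2, count = 2+1 = 3
n=1: <2, count = 3*2+1 = 7
n=3: not <2, count = 7+1 = 8
n=5: not <2, count = 8+1 = 9
n=3: not <2, count = 9+1 = 10
n=12: not <2, count = 10+1 = 11
n=11: not <2, count = 11+1 = 12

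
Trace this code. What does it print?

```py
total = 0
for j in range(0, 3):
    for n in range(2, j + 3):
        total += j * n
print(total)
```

23

j=0,n=2: total = 0+0 = 0
j=1,n=2: total = 0+2 = 2
j=1,n=3: total = 2+3 = 5
j=2,n=2: total = 5+4 = 9
j=2,n=3: total = 9+6 = 15
j=2,n=4: total = 15+8 = 23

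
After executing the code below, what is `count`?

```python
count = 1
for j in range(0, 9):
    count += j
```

37

j=0: count = 1+0 = 1
j=1: count = 1+1 = 2
j=2: count = 2+2 = 4
j=3: count = 4+3 = 7
j=4: count = 7+4 = 11
j=5: count = 11+5 = 16
j=6: count = 16+6 = 22
j=7: count = 22+7 = 29
j=8: count = 29+8 = 37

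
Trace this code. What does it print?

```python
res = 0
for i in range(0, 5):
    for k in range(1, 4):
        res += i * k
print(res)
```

i=0,k=1: res = 0+0 = 0
i=0,k=2: res = 0+0 = 0
i=0,k=3: res = 0+0 = 0
i=1,k=1: res = 0+1 = 1
i=1,k=2: res = 1+2 = 3
i=1,k=3: res = 3+3 = 6
i=2,k=1: res = 6+2 = 8
i=2,k=2: res = 8+4 = 12
i=2,k=3: res = 12+6 = 18
i=3,k=1: res = 18+3 = 21
i=3,k=2: res = 21+6 = 27
i=3,k=3: res = 27+9 = 36
i=4,k=1: res = 36+4 = 40
i=4,k=2: res = 40+8 = 48
i=4,k=3: res = 48+12 = 60

60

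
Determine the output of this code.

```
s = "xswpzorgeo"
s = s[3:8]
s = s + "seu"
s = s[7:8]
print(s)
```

u

slice [3:8] → 'pzorg'
+ 'seu' → 'pzorgseu'
slice [7:8] → 'u'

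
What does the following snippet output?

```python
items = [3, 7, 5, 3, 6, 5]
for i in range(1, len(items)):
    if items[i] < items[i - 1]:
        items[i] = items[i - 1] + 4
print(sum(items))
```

i=1: 7>=3, unchanged → [3, 7, 5, 3, 6, 5]
i=2: 5<7, items[2] = 7+4 = 11 → [3, 7, 11, 3, 6, 5]
i=3: 3<11, items[3] = 11+4 = 15 → [3, 7, 11, 15, 6, 5]
i=4: 6<15, items[4] = 15+4 = 19 → [3, 7, 11, 15, 19, 5]
i=5: 5<19, items[5] = 19+4 = 23 → [3, 7, 11, 15, 19, 23]
sum = 78

78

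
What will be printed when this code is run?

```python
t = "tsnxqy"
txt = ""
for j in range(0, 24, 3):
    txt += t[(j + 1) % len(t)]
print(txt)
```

sqsqsqsq

j=0: add t[1]='s' → 's'
j=3: add t[4]='q' → 'sq'
j=6: add t[1]='s' → 'sqs'
j=9: add t[4]='q' → 'sqsq'
j=12: add t[1]='s' → 'sqsqs'
j=15: add t[4]='q' → 'sqsqsq'
j=18: add t[1]='s' → 'sqsqsqs'
j=21: add t[4]='q' → 'sqsqsqsq'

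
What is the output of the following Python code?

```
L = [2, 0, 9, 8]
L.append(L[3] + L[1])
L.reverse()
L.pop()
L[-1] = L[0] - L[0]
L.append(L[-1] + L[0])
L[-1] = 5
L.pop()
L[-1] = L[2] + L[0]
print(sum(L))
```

append L[3]+L[1] = 8+0 = 8 → [2, 0, 9, 8, 8]
reverse → [8, 8, 9, 0, 2]
pop() removes 2 → [8, 8, 9, 0]
L[-1] = L[0]-L[0] = 8-8 = 0 → [8, 8, 9, 0]
append L[-1]+L[0] = 0+8 = 8 → [8, 8, 9, 0, 8]
L[-1] = 5 → [8, 8, 9, 0, 5]
pop() removes 5 → [8, 8, 9, 0]
L[-1] = L[2]+L[0] = 9+8 = 17 → [8, 8, 9, 17]
sum = 42

42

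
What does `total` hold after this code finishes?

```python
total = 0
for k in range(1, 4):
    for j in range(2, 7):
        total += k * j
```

120

k=1,j=2: total = 0+2 = 2
k=1,j=3: total = 2+3 = 5
k=1,j=4: total = 5+4 = 9
k=1,j=5: total = 9+5 = 14
k=1,j=6: total = 14+6 = 20
k=2,j=2: total = 20+4 = 24
k=2,j=3: total = 24+6 = 30
k=2,j=4: total = 30+8 = 38
k=2,j=5: total = 38+10 = 48
k=2,j=6: total = 48+12 = 60
k=3,j=2: total = 60+6 = 66
k=3,j=3: total = 66+9 = 75
k=3,j=4: total = 75+12 = 87
k=3,j=5: total = 87+15 = 102
k=3,j=6: total = 102+18 = 120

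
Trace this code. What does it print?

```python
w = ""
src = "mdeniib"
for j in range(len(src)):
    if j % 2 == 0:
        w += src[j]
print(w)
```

meib

j=0: add 'm' → 'm'
j=1: skip
j=2: add 'e' → 'me'
j=3: skip
j=4: add 'i' → 'mei'
j=5: skip
j=6: add 'b' → 'meib'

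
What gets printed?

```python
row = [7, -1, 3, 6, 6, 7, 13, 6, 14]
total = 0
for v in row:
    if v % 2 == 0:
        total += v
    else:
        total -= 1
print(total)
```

v=7: not even, total = 0-1 = -1
v=-1: not even, total = (-1)-1 = -2
v=3: not even, total = (-2)-1 = -3
v=6: even, total = (-3)+6 = 3
v=6: even, total = 3+6 = 9
v=7: not even, total = 9-1 = 8
v=13: not even, total = 8-1 = 7
v=6: even, total = 7+6 = 13
v=14: even, total = 13+14 = 27

27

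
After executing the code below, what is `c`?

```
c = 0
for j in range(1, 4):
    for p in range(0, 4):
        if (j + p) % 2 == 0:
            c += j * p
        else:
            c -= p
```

j=1,p=0: odd sum, c = 0-0 = 0
j=1,p=1: even sum, c = 0+1 = 1
j=1,p=2: odd sum, c = 1-2 = -1
j=1,p=3: even sum, c = (-1)+3 = 2
j=2,p=0: even sum, c = 2+0 = 2
j=2,p=1: odd sum, c = 2-1 = 1
j=2,p=2: even sum, c = 1+4 = 5
j=2,p=3: odd sum, c = 5-3 = 2
j=3,p=0: odd sum, c = 2-0 = 2
j=3,p=1: even sum, c = 2+3 = 5
j=3,p=2: odd sum, c = 5-2 = 3
j=3,p=3: even sum, c = 3+9 = 12

12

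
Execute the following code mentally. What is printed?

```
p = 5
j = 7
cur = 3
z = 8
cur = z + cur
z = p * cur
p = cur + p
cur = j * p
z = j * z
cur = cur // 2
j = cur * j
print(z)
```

385

cur = 8+3 = 11
z = 5*11 = 55
p = 11+5 = 16
cur = 7*16 = 112
z = 7*55 = 385
cur = 112//2 = 56
j = 56*7 = 392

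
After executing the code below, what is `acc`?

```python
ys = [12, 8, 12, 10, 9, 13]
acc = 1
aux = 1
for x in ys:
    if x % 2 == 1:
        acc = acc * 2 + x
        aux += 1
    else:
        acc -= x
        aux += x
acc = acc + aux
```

x=12: not odd, acc = 1-12 = -11; aux=13
x=8: not odd, acc = (-11)-8 = -19; aux=21
x=12: not odd, acc = (-19)-12 = -31; aux=33
x=10: not odd, acc = (-31)-10 = -41; aux=43
x=9: odd, acc = (-41)*2+9 = -73; aux=44
x=13: odd, acc = (-73)*2+13 = -133; aux=45
acc+aux = (-133)+45 = -88

-88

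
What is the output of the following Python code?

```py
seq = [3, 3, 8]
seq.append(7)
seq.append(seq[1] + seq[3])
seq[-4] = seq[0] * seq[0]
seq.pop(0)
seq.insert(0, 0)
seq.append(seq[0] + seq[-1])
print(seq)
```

append 7 → [3, 3, 8, 7]
append seq[1]+seq[3] = 3+7 = 10 → [3, 3, 8, 7, 10]
seq[-4] = seq[0]*seq[0] = 3*3 = 9 → [3, 9, 8, 7, 10]
pop(0) removes 3 → [9, 8, 7, 10]
insert 0 at 0 → [0, 9, 8, 7, 10]
append seq[0]+seq[-1] = 0+10 = 10 → [0, 9, 8, 7, 10, 10]

[0, 9, 8, 7, 10, 10]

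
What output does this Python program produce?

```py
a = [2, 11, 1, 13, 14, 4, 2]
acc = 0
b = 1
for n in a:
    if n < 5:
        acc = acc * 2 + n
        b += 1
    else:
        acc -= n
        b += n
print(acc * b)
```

n=2: <5, acc = 0*2+2 = 2; b=2
n=11: not <5, acc = 2-11 = -9; b=13
n=1: <5, acc = (-9)*2+1 = -17; b=14
n=13: not <5, acc = (-17)-13 = -30; b=27
n=14: not <5, acc = (-30)-14 = -44; b=41
n=4: <5, acc = (-44)*2+4 = -84; b=42
n=2: <5, acc = (-84)*2+2 = -166; b=43
acc*b = (-166)*43 = -7138

-7138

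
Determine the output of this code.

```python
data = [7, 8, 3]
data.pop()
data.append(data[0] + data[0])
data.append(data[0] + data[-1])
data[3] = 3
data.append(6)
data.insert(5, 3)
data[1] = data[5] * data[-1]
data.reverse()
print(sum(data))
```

42

pop() removes 3 → [7, 8]
append data[0]+data[0] = 7+7 = 14 → [7, 8, 14]
append data[0]+data[-1] = 7+14 = 21 → [7, 8, 14, 21]
data[3] = 3 → [7, 8, 14, 3]
append 6 → [7, 8, 14, 3, 6]
insert 3 at 5 → [7, 8, 14, 3, 6, 3]
data[1] = data[5]*data[-1] = 3*3 = 9 → [7, 9, 14, 3, 6, 3]
reverse → [3, 6, 3, 14, 9, 7]
sum = 42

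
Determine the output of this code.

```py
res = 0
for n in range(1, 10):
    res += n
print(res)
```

45

n=1: res = 0+1 = 1
n=2: res = 1+2 = 3
n=3: res = 3+3 = 6
n=4: res = 6+4 = 10
n=5: res = 10+5 = 15
n=6: res = 15+6 = 21
n=7: res = 21+7 = 28
n=8: res = 28+8 = 36
n=9: res = 36+9 = 45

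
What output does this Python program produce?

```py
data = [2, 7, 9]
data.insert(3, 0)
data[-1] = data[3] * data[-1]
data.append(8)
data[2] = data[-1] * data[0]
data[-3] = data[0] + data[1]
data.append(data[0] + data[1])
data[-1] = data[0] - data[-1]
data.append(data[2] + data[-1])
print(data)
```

insert 0 at 3 → [2, 7, 9, 0]
data[-1] = data[3]*data[-1] = 0*0 = 0 → [2, 7, 9, 0]
append 8 → [2, 7, 9, 0, 8]
data[2] = data[-1]*data[0] = 8*2 = 16 → [2, 7, 16, 0, 8]
data[-3] = data[0]+data[1] = 2+7 = 9 → [2, 7, 9, 0, 8]
append data[0]+data[1] = 2+7 = 9 → [2, 7, 9, 0, 8, 9]
data[-1] = data[0]-data[-1] = 2-9 = -7 → [2, 7, 9, 0, 8, -7]
append data[2]+data[-1] = 9+(-7) = 2 → [2, 7, 9, 0, 8, -7, 2]

[2, 7, 9, 0, 8, -7, 2]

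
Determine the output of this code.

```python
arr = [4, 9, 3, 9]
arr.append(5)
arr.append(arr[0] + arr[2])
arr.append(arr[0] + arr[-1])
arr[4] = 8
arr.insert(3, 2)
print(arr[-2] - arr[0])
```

append 5 → [4, 9, 3, 9, 5]
append arr[0]+arr[2] = 4+3 = 7 → [4, 9, 3, 9, 5, 7]
append arr[0]+arr[-1] = 4+7 = 11 → [4, 9, 3, 9, 5, 7, 11]
arr[4] = 8 → [4, 9, 3, 9, 8, 7, 11]
insert 2 at 3 → [4, 9, 3, 2, 9, 8, 7, 11]
arr[-2]-arr[0] = 7-4 = 3

3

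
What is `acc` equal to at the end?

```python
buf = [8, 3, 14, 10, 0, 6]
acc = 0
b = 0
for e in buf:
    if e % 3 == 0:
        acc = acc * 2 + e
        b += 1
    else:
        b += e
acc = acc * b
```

630

e=8: not %3==0; b=8
e=3: %3==0, acc = 0*2+3 = 3; b=9
e=14: not %3==0; b=23
e=10: not %3==0; b=33
e=0: %3==0, acc = 3*2+0 = 6; b=34
e=6: %3==0, acc = 6*2+6 = 18; b=35
acc*b = 18*35 = 630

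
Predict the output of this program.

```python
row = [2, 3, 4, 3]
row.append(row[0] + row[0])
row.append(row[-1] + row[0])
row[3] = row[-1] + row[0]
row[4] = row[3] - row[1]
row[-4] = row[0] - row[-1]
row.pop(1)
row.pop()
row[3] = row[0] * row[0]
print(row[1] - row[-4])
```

-6

append row[0]+row[0] = 2+2 = 4 → [2, 3, 4, 3, 4]
append row[-1]+row[0] = 4+2 = 6 → [2, 3, 4, 3, 4, 6]
row[3] = row[-1]+row[0] = 6+2 = 8 → [2, 3, 4, 8, 4, 6]
row[4] = row[3]-row[1] = 8-3 = 5 → [2, 3, 4, 8, 5, 6]
row[-4] = row[0]-row[-1] = 2-6 = -4 → [2, 3, -4, 8, 5, 6]
pop(1) removes 3 → [2, -4, 8, 5, 6]
pop() removes 6 → [2, -4, 8, 5]
row[3] = row[0]*row[0] = 2*2 = 4 → [2, -4, 8, 4]
row[1]-row[-4] = (-4)-2 = -6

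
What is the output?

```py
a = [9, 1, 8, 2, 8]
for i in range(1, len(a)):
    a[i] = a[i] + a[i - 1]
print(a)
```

[9, 10, 18, 20, 28]

i=1: a[1] = 1+9 = 10 → [9, 10, 8, 2, 8]
i=2: a[2] = 8+10 = 18 → [9, 10, 18, 2, 8]
i=3: a[3] = 2+18 = 20 → [9, 10, 18, 20, 8]
i=4: a[4] = 8+20 = 28 → [9, 10, 18, 20, 28]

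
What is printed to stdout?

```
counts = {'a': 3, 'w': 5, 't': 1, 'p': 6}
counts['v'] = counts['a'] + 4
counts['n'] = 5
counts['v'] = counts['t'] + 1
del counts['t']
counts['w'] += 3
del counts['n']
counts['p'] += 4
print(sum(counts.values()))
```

23

counts['v'] = counts['a']+4 = 7 → {'a': 3, 'w': 5, 't': 1, 'p': 6, 'v': 7}
counts['n'] = 5 → {'a': 3, 'w': 5, 't': 1, 'p': 6, 'v': 7, 'n': 5}
counts['v'] = counts['t']+1 = 2 → {'a': 3, 'w': 5, 't': 1, 'p': 6, 'v': 2, 'n': 5}
del 't' → {'a': 3, 'w': 5, 'p': 6, 'v': 2, 'n': 5}
counts['w'] = 5+3 = 8 → {'a': 3, 'w': 8, 'p': 6, 'v': 2, 'n': 5}
del 'n' → {'a': 3, 'w': 8, 'p': 6, 'v': 2}
counts['p'] = 6+4 = 10 → {'a': 3, 'w': 8, 'p': 10, 'v': 2}
sum of values = 23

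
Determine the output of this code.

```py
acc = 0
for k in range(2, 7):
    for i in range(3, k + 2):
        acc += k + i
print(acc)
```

135

k=2,i=3: acc = 0+5 = 5
k=3,i=3: acc = 5+6 = 11
k=3,i=4: acc = 11+7 = 18
k=4,i=3: acc = 18+7 = 25
k=4,i=4: acc = 25+8 = 33
k=4,i=5: acc = 33+9 = 42
k=5,i=3: acc = 42+8 = 50
k=5,i=4: acc = 50+9 = 59
k=5,i=5: acc = 59+10 = 69
k=5,i=6: acc = 69+11 = 80
k=6,i=3: acc = 80+9 = 89
k=6,i=4: acc = 89+10 = 99
k=6,i=5: acc = 99+11 = 110
k=6,i=6: acc = 110+12 = 122
k=6,i=7: acc = 122+13 = 135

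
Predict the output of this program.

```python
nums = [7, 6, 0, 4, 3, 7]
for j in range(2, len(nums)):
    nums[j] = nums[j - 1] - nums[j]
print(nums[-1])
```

-8

j=2: nums[2] = 6-0 = 6 → [7, 6, 6, 4, 3, 7]
j=3: nums[3] = 6-4 = 2 → [7, 6, 6, 2, 3, 7]
j=4: nums[4] = 2-3 = -1 → [7, 6, 6, 2, -1, 7]
j=5: nums[5] = (-1)-7 = -8 → [7, 6, 6, 2, -1, -8]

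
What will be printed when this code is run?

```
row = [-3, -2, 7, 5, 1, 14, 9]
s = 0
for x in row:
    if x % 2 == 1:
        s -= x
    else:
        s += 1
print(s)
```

x=-3: odd, s = 0-(-3) = 3
x=-2: not odd, s = 3+1 = 4
x=7: odd, s = 4-7 = -3
x=5: odd, s = (-3)-5 = -8
x=1: odd, s = (-8)-1 = -9
x=14: not odd, s = (-9)+1 = -8
x=9: odd, s = (-8)-9 = -17

-17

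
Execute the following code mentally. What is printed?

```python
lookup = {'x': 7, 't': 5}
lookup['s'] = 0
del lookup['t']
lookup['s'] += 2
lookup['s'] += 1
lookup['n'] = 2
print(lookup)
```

lookup['s'] = 0 → {'x': 7, 't': 5, 's': 0}
del 't' → {'x': 7, 's': 0}
lookup['s'] = 0+2 = 2 → {'x': 7, 's': 2}
lookup['s'] = 2+1 = 3 → {'x': 7, 's': 3}
lookup['n'] = 2 → {'x': 7, 's': 3, 'n': 2}

{'x': 7, 's': 3, 'n': 2}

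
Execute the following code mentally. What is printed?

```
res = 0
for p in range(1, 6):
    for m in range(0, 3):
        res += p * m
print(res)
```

p=1,m=0: res = 0+0 = 0
p=1,m=1: res = 0+1 = 1
p=1,m=2: res = 1+2 = 3
p=2,m=0: res = 3+0 = 3
p=2,m=1: res = 3+2 = 5
p=2,m=2: res = 5+4 = 9
p=3,m=0: res = 9+0 = 9
p=3,m=1: res = 9+3 = 12
p=3,m=2: res = 12+6 = 18
p=4,m=0: res = 18+0 = 18
p=4,m=1: res = 18+4 = 22
p=4,m=2: res = 22+8 = 30
p=5,m=0: res = 30+0 = 30
p=5,m=1: res = 30+5 = 35
p=5,m=2: res = 35+10 = 45

45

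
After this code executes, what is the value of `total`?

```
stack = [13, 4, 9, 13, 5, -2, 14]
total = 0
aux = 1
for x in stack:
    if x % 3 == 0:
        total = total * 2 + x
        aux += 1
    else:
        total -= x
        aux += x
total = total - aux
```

x=13: not %3==0, total = 0-13 = -13; aux=14
x=4: not %3==0, total = (-13)-4 = -17; aux=18
x=9: %3==0, total = (-17)*2+9 = -25; aux=19
x=13: not %3==0, total = (-25)-13 = -38; aux=32
x=5: not %3==0, total = (-38)-5 = -43; aux=37
x=-2: not %3==0, total = (-43)-(-2) = -41; aux=35
x=14: not %3==0, total = (-41)-14 = -55; aux=49
total-aux = (-55)-49 = -104

-104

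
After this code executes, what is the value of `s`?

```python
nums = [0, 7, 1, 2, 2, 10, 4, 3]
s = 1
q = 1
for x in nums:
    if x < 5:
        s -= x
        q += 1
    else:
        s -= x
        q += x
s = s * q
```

x=0: <5, s = 1-0 = 1; q=2
x=7: not <5, s = 1-7 = -6; q=9
x=1: <5, s = (-6)-1 = -7; q=10
x=2: <5, s = (-7)-2 = -9; q=11
x=2: <5, s = (-9)-2 = -11; q=12
x=10: not <5, s = (-11)-10 = -21; q=22
x=4: <5, s = (-21)-4 = -25; q=23
x=3: <5, s = (-25)-3 = -28; q=24
s*q = (-28)*24 = -672

-672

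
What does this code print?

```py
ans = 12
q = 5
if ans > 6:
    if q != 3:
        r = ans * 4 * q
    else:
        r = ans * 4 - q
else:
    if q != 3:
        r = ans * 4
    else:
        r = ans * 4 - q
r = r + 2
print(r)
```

ans=12, q=5
ans > 6 is True; q != 3 is True
→ r = ans * 4 * q = 240
r = 240+2 = 242

242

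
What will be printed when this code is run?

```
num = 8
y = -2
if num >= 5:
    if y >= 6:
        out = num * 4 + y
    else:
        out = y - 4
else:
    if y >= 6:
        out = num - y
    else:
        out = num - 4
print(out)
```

num=8, y=-2
num >= 5 is True; y >= 6 is False
→ out = y - 4 = -6

-6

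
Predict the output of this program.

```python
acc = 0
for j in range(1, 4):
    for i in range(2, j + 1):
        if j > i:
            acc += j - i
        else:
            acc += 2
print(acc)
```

5

j=2,i=2: not 2>2, acc = 0+2 = 2
j=3,i=2: 3>2, acc = 2+1 = 3
j=3,i=3: not 3>3, acc = 3+2 = 5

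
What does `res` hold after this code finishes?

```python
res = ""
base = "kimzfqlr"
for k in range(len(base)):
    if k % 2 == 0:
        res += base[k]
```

k=0: add 'k' → 'k'
k=1: skip
k=2: add 'm' → 'km'
k=3: skip
k=4: add 'f' → 'kmf'
k=5: skip
k=6: add 'l' → 'kmfl'
k=7: skip

'kmfl'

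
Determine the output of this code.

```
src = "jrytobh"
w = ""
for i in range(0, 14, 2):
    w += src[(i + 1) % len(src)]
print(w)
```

i=0: add src[1]='r' → 'r'
i=2: add src[3]='t' → 'rt'
i=4: add src[5]='b' → 'rtb'
i=6: add src[0]='j' → 'rtbj'
i=8: add src[2]='y' → 'rtbjy'
i=10: add src[4]='o' → 'rtbjyo'
i=12: add src[6]='h' → 'rtbjyoh'

rtbjyoh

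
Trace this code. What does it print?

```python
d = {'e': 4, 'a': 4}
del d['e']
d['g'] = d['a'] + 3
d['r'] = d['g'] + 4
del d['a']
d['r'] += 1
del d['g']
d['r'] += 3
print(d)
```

del 'e' → {'a': 4}
d['g'] = d['a']+3 = 7 → {'a': 4, 'g': 7}
d['r'] = d['g']+4 = 11 → {'a': 4, 'g': 7, 'r': 11}
del 'a' → {'g': 7, 'r': 11}
d['r'] = 11+1 = 12 → {'g': 7, 'r': 12}
del 'g' → {'r': 12}
d['r'] = 12+3 = 15 → {'r': 15}

{'r': 15}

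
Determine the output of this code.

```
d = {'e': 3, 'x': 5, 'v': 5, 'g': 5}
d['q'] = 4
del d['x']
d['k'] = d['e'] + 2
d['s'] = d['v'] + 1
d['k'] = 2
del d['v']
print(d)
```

{'e': 3, 'g': 5, 'q': 4, 'k': 2, 's': 6}

d['q'] = 4 → {'e': 3, 'x': 5, 'v': 5, 'g': 5, 'q': 4}
del 'x' → {'e': 3, 'v': 5, 'g': 5, 'q': 4}
d['k'] = d['e']+2 = 5 → {'e': 3, 'v': 5, 'g': 5, 'q': 4, 'k': 5}
d['s'] = d['v']+1 = 6 → {'e': 3, 'v': 5, 'g': 5, 'q': 4, 'k': 5, 's': 6}
d['k'] = 2 → {'e': 3, 'v': 5, 'g': 5, 'q': 4, 'k': 2, 's': 6}
del 'v' → {'e': 3, 'g': 5, 'q': 4, 'k': 2, 's': 6}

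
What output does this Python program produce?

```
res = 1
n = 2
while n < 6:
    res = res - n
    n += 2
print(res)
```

n=2: res = 1-2 = -1
n=4: res = (-1)-4 = -5

-5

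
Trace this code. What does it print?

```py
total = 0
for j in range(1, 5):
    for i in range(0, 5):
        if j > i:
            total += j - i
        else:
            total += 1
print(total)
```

30

j=1,i=0: 1>0, total = 0+1 = 1
j=1,i=1: not 1>1, total = 1+1 = 2
j=1,i=2: not 1>2, total = 2+1 = 3
j=1,i=3: not 1>3, total = 3+1 = 4
j=1,i=4: not 1>4, total = 4+1 = 5
j=2,i=0: 2>0, total = 5+2 = 7
j=2,i=1: 2>1, total = 7+1 = 8
j=2,i=2: not 2>2, total = 8+1 = 9
j=2,i=3: not 2>3, total = 9+1 = 10
j=2,i=4: not 2>4, total = 10+1 = 11
j=3,i=0: 3>0, total = 11+3 = 14
j=3,i=1: 3>1, total = 14+2 = 16
j=3,i=2: 3>2, total = 16+1 = 17
j=3,i=3: not 3>3, total = 17+1 = 18
j=3,i=4: not 3>4, total = 18+1 = 19
j=4,i=0: 4>0, total = 19+4 = 23
j=4,i=1: 4>1, total = 23+3 = 26
j=4,i=2: 4>2, total = 26+2 = 28
j=4,i=3: 4>3, total = 28+1 = 29
j=4,i=4: not 4>4, total = 29+1 = 30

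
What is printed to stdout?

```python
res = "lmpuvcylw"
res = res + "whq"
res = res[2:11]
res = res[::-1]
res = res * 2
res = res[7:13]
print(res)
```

+ 'whq' → 'lmpuvcylwwhq'
slice [2:11] → 'puvcylwwh'
reverse → 'hwwlycvup'
repeat ×2 → 'hwwlycvuphwwlycvup'
slice [7:13] → 'uphwwl'

uphwwl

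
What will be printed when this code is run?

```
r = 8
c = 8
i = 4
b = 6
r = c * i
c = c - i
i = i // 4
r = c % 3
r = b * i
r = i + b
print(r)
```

7

r = 8*4 = 32
c = 8-4 = 4
i = 4//4 = 1
r = 4%3 = 1
r = 6*1 = 6
r = 1+6 = 7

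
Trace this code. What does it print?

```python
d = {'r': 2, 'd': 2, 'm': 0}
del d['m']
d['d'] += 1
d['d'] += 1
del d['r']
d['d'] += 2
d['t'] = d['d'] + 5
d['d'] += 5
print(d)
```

del 'm' → {'r': 2, 'd': 2}
d['d'] = 2+1 = 3 → {'r': 2, 'd': 3}
d['d'] = 3+1 = 4 → {'r': 2, 'd': 4}
del 'r' → {'d': 4}
d['d'] = 4+2 = 6 → {'d': 6}
d['t'] = d['d']+5 = 11 → {'d': 6, 't': 11}
d['d'] = 6+5 = 11 → {'d': 11, 't': 11}

{'d': 11, 't': 11}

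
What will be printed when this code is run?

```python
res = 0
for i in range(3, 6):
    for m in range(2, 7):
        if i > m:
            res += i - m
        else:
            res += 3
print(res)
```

i=3,m=2: 3>2, res = 0+1 = 1
i=3,m=3: not 3>3, res = 1+3 = 4
i=3,m=4: not 3>4, res = 4+3 = 7
i=3,m=5: not 3>5, res = 7+3 = 10
i=3,m=6: not 3>6, res = 10+3 = 13
i=4,m=2: 4>2, res = 13+2 = 15
i=4,m=3: 4>3, res = 15+1 = 16
i=4,m=4: not 4>4, res = 16+3 = 19
i=4,m=5: not 4>5, res = 19+3 = 22
i=4,m=6: not 4>6, res = 22+3 = 25
i=5,m=2: 5>2, res = 25+3 = 28
i=5,m=3: 5>3, res = 28+2 = 30
i=5,m=4: 5>4, res = 30+1 = 31
i=5,m=5: not 5>5, res = 31+3 = 34
i=5,m=6: not 5>6, res = 34+3 = 37

37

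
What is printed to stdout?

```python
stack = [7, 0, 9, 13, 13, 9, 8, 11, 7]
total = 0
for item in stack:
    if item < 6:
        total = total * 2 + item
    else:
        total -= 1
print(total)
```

-9

item=7: not <6, total = 0-1 = -1
item=0: <6, total = (-1)*2+0 = -2
item=9: not <6, total = (-2)-1 = -3
item=13: not <6, total = (-3)-1 = -4
item=13: not <6, total = (-4)-1 = -5
item=9: not <6, total = (-5)-1 = -6
item=8: not <6, total = (-6)-1 = -7
item=11: not <6, total = (-7)-1 = -8
item=7: not <6, total = (-8)-1 = -9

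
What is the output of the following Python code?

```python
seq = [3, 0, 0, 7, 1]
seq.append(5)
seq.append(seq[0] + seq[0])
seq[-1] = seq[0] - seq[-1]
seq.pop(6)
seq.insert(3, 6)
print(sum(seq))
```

22

append 5 → [3, 0, 0, 7, 1, 5]
append seq[0]+seq[0] = 3+3 = 6 → [3, 0, 0, 7, 1, 5, 6]
seq[-1] = seq[0]-seq[-1] = 3-6 = -3 → [3, 0, 0, 7, 1, 5, -3]
pop(6) removes -3 → [3, 0, 0, 7, 1, 5]
insert 6 at 3 → [3, 0, 0, 6, 7, 1, 5]
sum = 22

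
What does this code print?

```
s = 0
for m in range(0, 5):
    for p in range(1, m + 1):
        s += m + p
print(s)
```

m=1,p=1: s = 0+2 = 2
m=2,p=1: s = 2+3 = 5
m=2,p=2: s = 5+4 = 9
m=3,p=1: s = 9+4 = 13
m=3,p=2: s = 13+5 = 18
m=3,p=3: s = 18+6 = 24
m=4,p=1: s = 24+5 = 29
m=4,p=2: s = 29+6 = 35
m=4,p=3: s = 35+7 = 42
m=4,p=4: s = 42+8 = 50

50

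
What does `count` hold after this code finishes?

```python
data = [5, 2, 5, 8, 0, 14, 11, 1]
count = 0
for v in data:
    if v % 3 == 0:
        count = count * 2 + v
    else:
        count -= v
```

v=5: not %3==0, count = 0-5 = -5
v=2: not %3==0, count = (-5)-2 = -7
v=5: not %3==0, count = (-7)-5 = -12
v=8: not %3==0, count = (-12)-8 = -20
v=0: %3==0, count = (-20)*2+0 = -40
v=14: not %3==0, count = (-40)-14 = -54
v=11: not %3==0, count = (-54)-11 = -65
v=1: not %3==0, count = (-65)-1 = -66

-66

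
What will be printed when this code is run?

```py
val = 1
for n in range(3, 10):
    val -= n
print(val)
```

-41

n=3: val = 1-3 = -2
n=4: val = (-2)-4 = -6
n=5: val = (-6)-5 = -11
n=6: val = (-11)-6 = -17
n=7: val = (-17)-7 = -24
n=8: val = (-24)-8 = -32
n=9: val = (-32)-9 = -41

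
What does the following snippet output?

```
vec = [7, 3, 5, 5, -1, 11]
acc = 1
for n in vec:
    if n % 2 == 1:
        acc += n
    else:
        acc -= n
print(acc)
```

31

n=7: odd, acc = 1+7 = 8
n=3: odd, acc = 8+3 = 11
n=5: odd, acc = 11+5 = 16
n=5: odd, acc = 16+5 = 21
n=-1: odd, acc = 21+(-1) = 20
n=11: odd, acc = 20+11 = 31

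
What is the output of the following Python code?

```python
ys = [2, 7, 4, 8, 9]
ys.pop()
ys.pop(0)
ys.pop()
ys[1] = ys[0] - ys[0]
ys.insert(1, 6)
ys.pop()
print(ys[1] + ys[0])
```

pop() removes 9 → [2, 7, 4, 8]
pop(0) removes 2 → [7, 4, 8]
pop() removes 8 → [7, 4]
ys[1] = ys[0]-ys[0] = 7-7 = 0 → [7, 0]
insert 6 at 1 → [7, 6, 0]
pop() removes 0 → [7, 6]
ys[1]+ys[0] = 6+7 = 13

13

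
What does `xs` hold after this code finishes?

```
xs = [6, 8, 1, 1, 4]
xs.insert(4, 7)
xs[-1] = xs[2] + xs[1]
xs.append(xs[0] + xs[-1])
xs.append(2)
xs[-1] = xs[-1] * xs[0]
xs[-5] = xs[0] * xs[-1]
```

insert 7 at 4 → [6, 8, 1, 1, 7, 4]
xs[-1] = xs[2]+xs[1] = 1+8 = 9 → [6, 8, 1, 1, 7, 9]
append xs[0]+xs[-1] = 6+9 = 15 → [6, 8, 1, 1, 7, 9, 15]
append 2 → [6, 8, 1, 1, 7, 9, 15, 2]
xs[-1] = xs[-1]*xs[0] = 2*6 = 12 → [6, 8, 1, 1, 7, 9, 15, 12]
xs[-5] = xs[0]*xs[-1] = 6*12 = 72 → [6, 8, 1, 72, 7, 9, 15, 12]

[6, 8, 1, 72, 7, 9, 15, 12]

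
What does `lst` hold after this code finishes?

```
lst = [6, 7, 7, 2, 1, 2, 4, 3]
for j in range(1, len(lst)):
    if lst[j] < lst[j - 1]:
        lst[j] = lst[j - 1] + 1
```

j=1: 7>=6, unchanged → [6, 7, 7, 2, 1, 2, 4, 3]
j=2: 7>=7, unchanged → [6, 7, 7, 2, 1, 2, 4, 3]
j=3: 2<7, lst[3] = 7+1 = 8 → [6, 7, 7, 8, 1, 2, 4, 3]
j=4: 1<8, lst[4] = 8+1 = 9 → [6, 7, 7, 8, 9, 2, 4, 3]
j=5: 2<9, lst[5] = 9+1 = 10 → [6, 7, 7, 8, 9, 10, 4, 3]
j=6: 4<10, lst[6] = 10+1 = 11 → [6, 7, 7, 8, 9, 10, 11, 3]
j=7: 3<11, lst[7] = 11+1 = 12 → [6, 7, 7, 8, 9, 10, 11, 12]

[6, 7, 7, 8, 9, 10, 11, 12]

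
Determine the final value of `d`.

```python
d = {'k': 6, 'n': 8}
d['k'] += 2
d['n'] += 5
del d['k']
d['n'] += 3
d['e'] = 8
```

{'n': 16, 'e': 8}

d['k'] = 6+2 = 8 → {'k': 8, 'n': 8}
d['n'] = 8+5 = 13 → {'k': 8, 'n': 13}
del 'k' → {'n': 13}
d['n'] = 13+3 = 16 → {'n': 16}
d['e'] = 8 → {'n': 16, 'e': 8}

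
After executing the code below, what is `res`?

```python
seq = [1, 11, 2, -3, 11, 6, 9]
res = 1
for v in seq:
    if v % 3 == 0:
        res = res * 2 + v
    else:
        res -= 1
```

-11

v=1: not %3==0, res = 1-1 = 0
v=11: not %3==0, res = 0-1 = -1
v=2: not %3==0, res = (-1)-1 = -2
v=-3: %3==0, res = (-2)*2+(-3) = -7
v=11: not %3==0, res = (-7)-1 = -8
v=6: %3==0, res = (-8)*2+6 = -10
v=9: %3==0, res = (-10)*2+9 = -11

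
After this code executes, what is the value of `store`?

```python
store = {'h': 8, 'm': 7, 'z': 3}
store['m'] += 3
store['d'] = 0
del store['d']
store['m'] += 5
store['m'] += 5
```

{'h': 8, 'm': 20, 'z': 3}

store['m'] = 7+3 = 10 → {'h': 8, 'm': 10, 'z': 3}
store['d'] = 0 → {'h': 8, 'm': 10, 'z': 3, 'd': 0}
del 'd' → {'h': 8, 'm': 10, 'z': 3}
store['m'] = 10+5 = 15 → {'h': 8, 'm': 15, 'z': 3}
store['m'] = 15+5 = 20 → {'h': 8, 'm': 20, 'z': 3}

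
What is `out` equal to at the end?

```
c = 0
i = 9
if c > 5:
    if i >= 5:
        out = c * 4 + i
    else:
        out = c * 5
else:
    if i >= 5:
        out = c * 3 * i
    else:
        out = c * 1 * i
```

0

c=0, i=9
c > 5 is False; i >= 5 is True
→ out = c * 3 * i = 0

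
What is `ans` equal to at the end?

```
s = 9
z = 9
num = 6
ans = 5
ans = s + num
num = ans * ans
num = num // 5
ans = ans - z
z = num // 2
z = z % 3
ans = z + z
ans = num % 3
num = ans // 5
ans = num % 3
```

ans = 9+6 = 15
num = 15*15 = 225
num = 225//5 = 45
ans = 15-9 = 6
z = 45//2 = 22
z = 22%3 = 1
ans = 1+1 = 2
ans = 45%3 = 0
num = 0//5 = 0
ans = 0%3 = 0

0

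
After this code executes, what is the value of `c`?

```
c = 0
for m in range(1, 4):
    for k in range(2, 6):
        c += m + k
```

66

m=1,k=2: c = 0+3 = 3
m=1,k=3: c = 3+4 = 7
m=1,k=4: c = 7+5 = 12
m=1,k=5: c = 12+6 = 18
m=2,k=2: c = 18+4 = 22
m=2,k=3: c = 22+5 = 27
m=2,k=4: c = 27+6 = 33
m=2,k=5: c = 33+7 = 40
m=3,k=2: c = 40+5 = 45
m=3,k=3: c = 45+6 = 51
m=3,k=4: c = 51+7 = 58
m=3,k=5: c = 58+8 = 66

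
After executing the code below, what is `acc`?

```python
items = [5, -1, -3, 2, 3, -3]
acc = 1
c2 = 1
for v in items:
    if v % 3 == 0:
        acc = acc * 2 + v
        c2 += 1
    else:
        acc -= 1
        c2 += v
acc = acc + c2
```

-11

v=5: not %3==0, acc = 1-1 = 0; c2=6
v=-1: not %3==0, acc = 0-1 = -1; c2=5
v=-3: %3==0, acc = (-1)*2+(-3) = -5; c2=6
v=2: not %3==0, acc = (-5)-1 = -6; c2=8
v=3: %3==0, acc = (-6)*2+3 = -9; c2=9
v=-3: %3==0, acc = (-9)*2+(-3) = -21; c2=10
acc+c2 = (-21)+10 = -11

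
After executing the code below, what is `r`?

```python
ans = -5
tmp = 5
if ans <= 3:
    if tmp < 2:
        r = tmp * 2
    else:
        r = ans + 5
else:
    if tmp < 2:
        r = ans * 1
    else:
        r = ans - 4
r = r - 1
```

ans=-5, tmp=5
ans <= 3 is True; tmp < 2 is False
→ r = ans + 5 = 0
r = 0-1 = -1

-1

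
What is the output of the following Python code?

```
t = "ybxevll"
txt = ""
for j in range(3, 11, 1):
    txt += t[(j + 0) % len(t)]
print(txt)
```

evllybxe

j=3: add t[3]='e' → 'e'
j=4: add t[4]='v' → 'ev'
j=5: add t[5]='l' → 'evl'
j=6: add t[6]='l' → 'evll'
j=7: add t[0]='y' → 'evlly'
j=8: add t[1]='b' → 'evllyb'
j=9: add t[2]='x' → 'evllybx'
j=10: add t[3]='e' → 'evllybxe'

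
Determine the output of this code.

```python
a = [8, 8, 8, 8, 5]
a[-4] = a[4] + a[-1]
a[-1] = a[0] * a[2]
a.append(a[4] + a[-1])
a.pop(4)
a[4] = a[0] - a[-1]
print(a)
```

[8, 10, 8, 8, -120]

a[-4] = a[4]+a[-1] = 5+5 = 10 → [8, 10, 8, 8, 5]
a[-1] = a[0]*a[2] = 8*8 = 64 → [8, 10, 8, 8, 64]
append a[4]+a[-1] = 64+64 = 128 → [8, 10, 8, 8, 64, 128]
pop(4) removes 64 → [8, 10, 8, 8, 128]
a[4] = a[0]-a[-1] = 8-128 = -120 → [8, 10, 8, 8, -120]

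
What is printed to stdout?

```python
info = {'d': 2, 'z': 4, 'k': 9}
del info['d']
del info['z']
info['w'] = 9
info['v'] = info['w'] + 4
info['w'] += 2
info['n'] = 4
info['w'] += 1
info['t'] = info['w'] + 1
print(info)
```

{'k': 9, 'w': 12, 'v': 13, 'n': 4, 't': 13}

del 'd' → {'z': 4, 'k': 9}
del 'z' → {'k': 9}
info['w'] = 9 → {'k': 9, 'w': 9}
info['v'] = info['w']+4 = 13 → {'k': 9, 'w': 9, 'v': 13}
info['w'] = 9+2 = 11 → {'k': 9, 'w': 11, 'v': 13}
info['n'] = 4 → {'k': 9, 'w': 11, 'v': 13, 'n': 4}
info['w'] = 11+1 = 12 → {'k': 9, 'w': 12, 'v': 13, 'n': 4}
info['t'] = info['w']+1 = 13 → {'k': 9, 'w': 12, 'v': 13, 'n': 4, 't': 13}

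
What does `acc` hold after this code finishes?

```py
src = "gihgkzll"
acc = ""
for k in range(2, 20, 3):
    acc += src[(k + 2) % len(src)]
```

'klhzgg'

k=2: add src[4]='k' → 'k'
k=5: add src[7]='l' → 'kl'
k=8: add src[2]='h' → 'klh'
k=11: add src[5]='z' → 'klhz'
k=14: add src[0]='g' → 'klhzg'
k=17: add src[3]='g' → 'klhzgg'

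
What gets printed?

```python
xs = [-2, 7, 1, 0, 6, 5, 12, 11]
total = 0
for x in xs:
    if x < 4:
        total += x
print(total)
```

x=-2: <4, total = 0+(-2) = -2
x=7: not <4
x=1: <4, total = (-2)+1 = -1
x=0: <4, total = (-1)+0 = -1
x=6: not <4
x=5: not <4
x=12: not <4
x=11: not <4

-1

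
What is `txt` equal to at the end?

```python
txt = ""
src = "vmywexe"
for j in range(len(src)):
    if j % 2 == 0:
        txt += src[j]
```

j=0: add 'v' → 'v'
j=1: skip
j=2: add 'y' → 'vy'
j=3: skip
j=4: add 'e' → 'vye'
j=5: skip
j=6: add 'e' → 'vyee'

'vyee'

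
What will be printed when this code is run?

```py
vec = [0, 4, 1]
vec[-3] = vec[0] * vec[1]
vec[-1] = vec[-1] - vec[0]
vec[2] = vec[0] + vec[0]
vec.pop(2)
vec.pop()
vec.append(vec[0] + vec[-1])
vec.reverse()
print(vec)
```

vec[-3] = vec[0]*vec[1] = 0*4 = 0 → [0, 4, 1]
vec[-1] = vec[-1]-vec[0] = 1-0 = 1 → [0, 4, 1]
vec[2] = vec[0]+vec[0] = 0+0 = 0 → [0, 4, 0]
pop(2) removes 0 → [0, 4]
pop() removes 4 → [0]
append vec[0]+vec[-1] = 0+0 = 0 → [0, 0]
reverse → [0, 0]

[0, 0]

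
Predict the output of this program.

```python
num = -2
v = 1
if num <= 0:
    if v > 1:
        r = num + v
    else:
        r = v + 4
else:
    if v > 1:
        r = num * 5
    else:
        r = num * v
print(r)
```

5

num=-2, v=1
num <= 0 is True; v > 1 is False
→ r = v + 4 = 5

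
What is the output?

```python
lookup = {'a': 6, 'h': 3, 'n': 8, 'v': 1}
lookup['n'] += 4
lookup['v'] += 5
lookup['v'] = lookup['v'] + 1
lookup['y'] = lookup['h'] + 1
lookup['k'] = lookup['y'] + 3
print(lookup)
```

{'a': 6, 'h': 3, 'n': 12, 'v': 7, 'y': 4, 'k': 7}

lookup['n'] = 8+4 = 12 → {'a': 6, 'h': 3, 'n': 12, 'v': 1}
lookup['v'] = 1+5 = 6 → {'a': 6, 'h': 3, 'n': 12, 'v': 6}
lookup['v'] = lookup['v']+1 = 7 → {'a': 6, 'h': 3, 'n': 12, 'v': 7}
lookup['y'] = lookup['h']+1 = 4 → {'a': 6, 'h': 3, 'n': 12, 'v': 7, 'y': 4}
lookup['k'] = lookup['y']+3 = 7 → {'a': 6, 'h': 3, 'n': 12, 'v': 7, 'y': 4, 'k': 7}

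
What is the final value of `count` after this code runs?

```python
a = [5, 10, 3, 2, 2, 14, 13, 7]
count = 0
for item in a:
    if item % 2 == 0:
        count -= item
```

item=5: not even
item=10: even, count = 0-10 = -10
item=3: not even
item=2: even, count = (-10)-2 = -12
item=2: even, count = (-12)-2 = -14
item=14: even, count = (-14)-14 = -28
item=13: not even
item=7: not even

-28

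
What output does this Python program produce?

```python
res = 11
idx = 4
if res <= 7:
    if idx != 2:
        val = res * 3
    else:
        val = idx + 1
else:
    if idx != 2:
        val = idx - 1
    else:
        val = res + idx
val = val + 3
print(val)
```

6

res=11, idx=4
res <= 7 is False; idx != 2 is True
→ val = idx - 1 = 3
val = 3+3 = 6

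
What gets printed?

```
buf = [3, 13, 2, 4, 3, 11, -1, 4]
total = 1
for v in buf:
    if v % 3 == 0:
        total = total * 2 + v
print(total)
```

v=3: %3==0, total = 1*2+3 = 5
v=13: not %3==0
v=2: not %3==0
v=4: not %3==0
v=3: %3==0, total = 5*2+3 = 13
v=11: not %3==0
v=-1: not %3==0
v=4: not %3==0

13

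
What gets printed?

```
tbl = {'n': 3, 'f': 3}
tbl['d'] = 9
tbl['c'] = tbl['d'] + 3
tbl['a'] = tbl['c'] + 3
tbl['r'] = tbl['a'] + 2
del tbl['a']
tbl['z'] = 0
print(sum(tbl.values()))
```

44

tbl['d'] = 9 → {'n': 3, 'f': 3, 'd': 9}
tbl['c'] = tbl['d']+3 = 12 → {'n': 3, 'f': 3, 'd': 9, 'c': 12}
tbl['a'] = tbl['c']+3 = 15 → {'n': 3, 'f': 3, 'd': 9, 'c': 12, 'a': 15}
tbl['r'] = tbl['a']+2 = 17 → {'n': 3, 'f': 3, 'd': 9, 'c': 12, 'a': 15, 'r': 17}
del 'a' → {'n': 3, 'f': 3, 'd': 9, 'c': 12, 'r': 17}
tbl['z'] = 0 → {'n': 3, 'f': 3, 'd': 9, 'c': 12, 'r': 17, 'z': 0}
sum of values = 44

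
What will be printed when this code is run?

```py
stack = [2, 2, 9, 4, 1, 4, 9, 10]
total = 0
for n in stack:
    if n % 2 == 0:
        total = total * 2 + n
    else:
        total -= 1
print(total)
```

n=2: even, total = 0*2+2 = 2
n=2: even, total = 2*2+2 = 6
n=9: not even, total = 6-1 = 5
n=4: even, total = 5*2+4 = 14
n=1: not even, total = 14-1 = 13
n=4: even, total = 13*2+4 = 30
n=9: not even, total = 30-1 = 29
n=10: even, total = 29*2+10 = 68

68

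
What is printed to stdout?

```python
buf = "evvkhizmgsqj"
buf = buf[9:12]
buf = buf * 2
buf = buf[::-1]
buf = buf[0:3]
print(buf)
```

jqs

slice [9:12] → 'sqj'
repeat ×2 → 'sqjsqj'
reverse → 'jqsjqs'
slice [0:3] → 'jqs'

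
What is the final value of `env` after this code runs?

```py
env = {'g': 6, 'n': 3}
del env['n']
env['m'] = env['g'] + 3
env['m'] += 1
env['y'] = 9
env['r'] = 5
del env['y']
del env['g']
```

del 'n' → {'g': 6}
env['m'] = env['g']+3 = 9 → {'g': 6, 'm': 9}
env['m'] = 9+1 = 10 → {'g': 6, 'm': 10}
env['y'] = 9 → {'g': 6, 'm': 10, 'y': 9}
env['r'] = 5 → {'g': 6, 'm': 10, 'y': 9, 'r': 5}
del 'y' → {'g': 6, 'm': 10, 'r': 5}
del 'g' → {'m': 10, 'r': 5}

{'m': 10, 'r': 5}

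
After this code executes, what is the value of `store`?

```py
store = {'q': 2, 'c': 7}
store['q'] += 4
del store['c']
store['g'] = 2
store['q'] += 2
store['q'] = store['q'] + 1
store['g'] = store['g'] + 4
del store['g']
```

store['q'] = 2+4 = 6 → {'q': 6, 'c': 7}
del 'c' → {'q': 6}
store['g'] = 2 → {'q': 6, 'g': 2}
store['q'] = 6+2 = 8 → {'q': 8, 'g': 2}
store['q'] = store['q']+1 = 9 → {'q': 9, 'g': 2}
store['g'] = store['g']+4 = 6 → {'q': 9, 'g': 6}
del 'g' → {'q': 9}

{'q': 9}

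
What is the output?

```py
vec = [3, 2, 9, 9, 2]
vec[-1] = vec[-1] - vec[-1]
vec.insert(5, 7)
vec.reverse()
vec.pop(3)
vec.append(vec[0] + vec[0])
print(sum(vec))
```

vec[-1] = vec[-1]-vec[-1] = 2-2 = 0 → [3, 2, 9, 9, 0]
insert 7 at 5 → [3, 2, 9, 9, 0, 7]
reverse → [7, 0, 9, 9, 2, 3]
pop(3) removes 9 → [7, 0, 9, 2, 3]
append vec[0]+vec[0] = 7+7 = 14 → [7, 0, 9, 2, 3, 14]
sum = 35

35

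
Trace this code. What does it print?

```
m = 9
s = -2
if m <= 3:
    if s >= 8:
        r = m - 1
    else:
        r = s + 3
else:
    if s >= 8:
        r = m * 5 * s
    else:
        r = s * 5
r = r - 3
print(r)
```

m=9, s=-2
m <= 3 is False; s >= 8 is False
→ r = s * 5 = -10
r = (-10)-3 = -13

-13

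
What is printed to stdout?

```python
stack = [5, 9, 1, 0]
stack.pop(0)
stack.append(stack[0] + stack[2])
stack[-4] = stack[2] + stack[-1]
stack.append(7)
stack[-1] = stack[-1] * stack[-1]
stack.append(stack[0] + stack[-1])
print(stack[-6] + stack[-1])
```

pop(0) removes 5 → [9, 1, 0]
append stack[0]+stack[2] = 9+0 = 9 → [9, 1, 0, 9]
stack[-4] = stack[2]+stack[-1] = 0+9 = 9 → [9, 1, 0, 9]
append 7 → [9, 1, 0, 9, 7]
stack[-1] = stack[-1]*stack[-1] = 7*7 = 49 → [9, 1, 0, 9, 49]
append stack[0]+stack[-1] = 9+49 = 58 → [9, 1, 0, 9, 49, 58]
stack[-6]+stack[-1] = 9+58 = 67

67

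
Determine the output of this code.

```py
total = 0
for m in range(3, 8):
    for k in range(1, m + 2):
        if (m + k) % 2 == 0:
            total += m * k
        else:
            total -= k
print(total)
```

202

m=3,k=1: even sum, total = 0+3 = 3
m=3,k=2: odd sum, total = 3-2 = 1
m=3,k=3: even sum, total = 1+9 = 10
m=3,k=4: odd sum, total = 10-4 = 6
m=4,k=1: odd sum, total = 6-1 = 5
m=4,k=2: even sum, total = 5+8 = 13
m=4,k=3: odd sum, total = 13-3 = 10
m=4,k=4: even sum, total = 10+16 = 26
m=4,k=5: odd sum, total = 26-5 = 21
m=5,k=1: even sum, total = 21+5 = 26
m=5,k=2: odd sum, total = 26-2 = 24
m=5,k=3: even sum, total = 24+15 = 39
m=5,k=4: odd sum, total = 39-4 = 35
m=5,k=5: even sum, total = 35+25 = 60
m=5,k=6: odd sum, total = 60-6 = 54
m=6,k=1: odd sum, total = 54-1 = 53
m=6,k=2: even sum, total = 53+12 = 65
m=6,k=3: odd sum, total = 65-3 = 62
m=6,k=4: even sum, total = 62+24 = 86
m=6,k=5: odd sum, total = 86-5 = 81
m=6,k=6: even sum, total = 81+36 = 117
m=6,k=7: odd sum, total = 117-7 = 110
m=7,k=1: even sum, total = 110+7 = 117
m=7,k=2: odd sum, total = 117-2 = 115
m=7,k=3: even sum, total = 115+21 = 136
m=7,k=4: odd sum, total = 136-4 = 132
m=7,k=5: even sum, total = 132+35 = 167
m=7,k=6: odd sum, total = 167-6 = 161
m=7,k=7: even sum, total = 161+49 = 210
m=7,k=8: odd sum, total = 210-8 = 202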